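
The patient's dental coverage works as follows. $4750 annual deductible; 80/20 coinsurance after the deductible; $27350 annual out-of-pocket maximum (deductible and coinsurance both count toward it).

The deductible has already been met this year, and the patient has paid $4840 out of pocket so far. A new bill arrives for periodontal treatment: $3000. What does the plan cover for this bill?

$2400

The deductible is already satisfied, so the full bill goes to coinsurance.
20% of $3000 = $600 falls to the patient.
Cumulative spending $4840 + $600 = $5440 stays under the $27350 maximum.
The insurer covers the remainder: $3000 − $600 = $2400.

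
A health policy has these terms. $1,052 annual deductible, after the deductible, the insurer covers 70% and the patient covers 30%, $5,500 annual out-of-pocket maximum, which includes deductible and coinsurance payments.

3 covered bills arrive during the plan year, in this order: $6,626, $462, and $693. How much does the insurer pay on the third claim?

Claim 1 ($6,626): $1,052 finishes the deductible; $5,574 goes to coinsurance; patient's 30% is $1,672.20. Cost to patient: $2,724.20. OOP to date $2,724.20. Plan pays $6,626 − $2,724.20 = $3,901.80.
Claim 2 ($462): deductible met; 30% of $462 = $138.60. Cost to patient: $138.60. OOP to date $2,862.80. Plan pays $462 − $138.60 = $323.40.
Claim 3 ($693): deductible met; 30% of $693 = $207.90. Patient pays $207.90; OOP now $3,070.70. Insurer: $693 − $207.90 = $485.10.

$485.10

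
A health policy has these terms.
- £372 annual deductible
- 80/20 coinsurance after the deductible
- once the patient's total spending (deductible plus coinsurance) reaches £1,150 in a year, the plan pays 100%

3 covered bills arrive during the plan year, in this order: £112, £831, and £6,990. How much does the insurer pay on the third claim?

Claim 1 (£112): all of it applies to the deductible. Cost to patient: £112. OOP to date £112. Insurer: £112 − £112 = £0.
Claim 2 (£831): £260 to deductible, leaving £571; patient's 20% is £114.20. Cost to patient: £374.20. OOP to date £486.20. Plan pays £831 − £374.20 = £456.80.
Claim 3 (£6,990): deductible met; 20% of £6,990 = £1,398. That would push OOP to £1,884.20, over the £1,150 cap, so patient pays £1,150 − £486.20 = £663.80. Insurer: £6,990 − £663.80 = £6,326.20.

£6,326.20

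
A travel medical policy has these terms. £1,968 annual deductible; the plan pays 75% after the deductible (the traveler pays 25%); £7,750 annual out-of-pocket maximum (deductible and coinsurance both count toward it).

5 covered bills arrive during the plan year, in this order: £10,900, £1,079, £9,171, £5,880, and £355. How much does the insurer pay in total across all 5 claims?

Claim 1 (£10,900): £1,968 to deductible, leaving £8,932; coinsurance £8,932 × 25% = £2,233. Cost to traveler: £4,201. OOP to date £4,201. Plan pays £10,900 − £4,201 = £6,699.
Claim 2 (£1,079): 25% coinsurance on £1,079 = £269.75. Traveler pays £269.75; OOP now £4,470.75. Plan pays £1,079 − £269.75 = £809.25.
Claim 3 (£9,171): deductible already satisfied, so traveler's share is 25% × £9,171 = £2,292.75. Traveler owes £2,292.75 (running OOP £6,763.50). Insurer: £9,171 − £2,292.75 = £6,878.25.
Claim 4 (£5,880): 25% coinsurance on £5,880 = £1,470. That would push OOP to £8,233.50, over the £7,750 cap, so traveler pays £7,750 − £6,763.50 = £986.50. Plan pays £5,880 − £986.50 = £4,893.50.
Claim 5 (£355): 25% coinsurance on £355 = £88.75. That would push OOP to £7,838.75, over the £7,750 cap, so traveler pays £7,750 − £7,750 = £0. Plan pays £355 − £0 = £355.
Insurer total = bills − traveler's total = £27,385 − £7,750 = £19,635.

£19,635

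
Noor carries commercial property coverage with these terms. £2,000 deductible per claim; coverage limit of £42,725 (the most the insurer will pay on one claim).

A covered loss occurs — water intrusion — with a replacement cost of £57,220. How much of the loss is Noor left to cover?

Subtract the deductible: £57,220 − £2,000 = £55,220.
£55,220 exceeds the £42,725 limit, so the insurer pays the limit: £42,725.
The business bears the rest of the original loss: £57,220 − £42,725 = £14,495.

£14,495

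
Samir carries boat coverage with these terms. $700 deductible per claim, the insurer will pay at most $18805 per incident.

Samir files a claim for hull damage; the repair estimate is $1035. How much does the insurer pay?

$335

Subtract the deductible: $1035 − $700 = $335.
$335 ≤ $18805, so the limit doesn't bind; insurer pays $335.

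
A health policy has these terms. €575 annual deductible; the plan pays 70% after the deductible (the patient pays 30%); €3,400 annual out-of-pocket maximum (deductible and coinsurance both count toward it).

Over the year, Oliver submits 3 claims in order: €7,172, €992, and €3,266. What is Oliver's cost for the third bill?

€548.30

Claim 1 (€7,172): €575 to deductible, leaving €6,597; coinsurance €6,597 × 30% = €1,979.10. Patient owes €2,554.10 (running OOP €2,554.10).
Claim 2 (€992): deductible already satisfied, so patient's share is 30% × €992 = €297.60. Patient pays €297.60; OOP now €2,851.70.
Claim 3 (€3,266): 30% coinsurance on €3,266 = €979.80. OOP would hit €3,831.50 > €3,400, so the cap limits the patient to €3,400 − €2,851.70 = €548.30.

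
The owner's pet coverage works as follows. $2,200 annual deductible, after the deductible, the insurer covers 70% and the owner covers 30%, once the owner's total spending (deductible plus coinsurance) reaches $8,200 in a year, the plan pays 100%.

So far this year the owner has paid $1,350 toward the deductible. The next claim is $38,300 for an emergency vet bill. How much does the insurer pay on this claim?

Deductible still to meet: $2,200 − $1,350 = $850.
That leaves $38,300 − $850 = $37,450 for coinsurance.
30% of $37,450 = $11,235 falls to the owner.
So the owner owes $850 + $11,235 = $12,085 before any cap.
That would bring total out-of-pocket to $13,435, past the $8,200 cap. The owner is capped at $8,200 − $1,350 = $6,850 on this claim.
Insurer pays the balance: $38,300 − $6,850 = $31,450.

$31,450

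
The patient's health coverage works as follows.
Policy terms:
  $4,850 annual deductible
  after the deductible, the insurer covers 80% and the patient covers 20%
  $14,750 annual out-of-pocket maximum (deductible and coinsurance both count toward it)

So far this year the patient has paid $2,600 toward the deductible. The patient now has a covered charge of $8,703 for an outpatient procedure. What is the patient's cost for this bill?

$3,540.60

$2,600 of the $4,850 deductible is already met, leaving $2,250.
The remaining $6,453 (= $8,703 − $2,250) moves to coinsurance.
Patient's 20% share of $6,453 is $1,290.60.
So the patient owes $2,250 + $1,290.60 = $3,540.60 before any cap.
Total out-of-pocket so far would be $2,600 + $3,540.60 = $6,140.60, below the $14,750 cap — no reduction.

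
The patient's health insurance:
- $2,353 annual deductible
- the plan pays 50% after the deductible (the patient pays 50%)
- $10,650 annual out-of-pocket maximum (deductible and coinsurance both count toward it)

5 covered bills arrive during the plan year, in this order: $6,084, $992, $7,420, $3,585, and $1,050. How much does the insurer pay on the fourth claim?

$1,792.50

Claim 1 ($6,084): $2,353 to deductible, leaving $3,731; 50% of $3,731 = $1,865.50. Patient owes $4,218.50 (running OOP $4,218.50). Plan pays $6,084 − $4,218.50 = $1,865.50.
Claim 2 ($992): deductible already satisfied, so patient's share is 50% × $992 = $496. Cost to patient: $496. OOP to date $4,714.50. Insurer: $992 − $496 = $496.
Claim 3 ($7,420): 50% coinsurance on $7,420 = $3,710. Patient pays $3,710; OOP now $8,424.50. Plan pays $7,420 − $3,710 = $3,710.
Claim 4 ($3,585): deductible met; 50% of $3,585 = $1,792.50. Cost to patient: $1,792.50. OOP to date $10,217. Insurer: $3,585 − $1,792.50 = $1,792.50.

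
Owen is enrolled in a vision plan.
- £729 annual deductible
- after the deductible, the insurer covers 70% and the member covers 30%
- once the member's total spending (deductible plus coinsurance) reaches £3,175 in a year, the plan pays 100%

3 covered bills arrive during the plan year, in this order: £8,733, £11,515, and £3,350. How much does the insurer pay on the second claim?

Claim 1 (£8,733): deductible takes £729, £8,004 remains; coinsurance £8,004 × 30% = £2,401.20. Member pays £3,130.20; OOP now £3,130.20. Plan pays £8,733 − £3,130.20 = £5,602.80.
Claim 2 (£11,515): deductible met; 30% of £11,515 = £3,454.50. Adding that to £3,130.20 gives £6,584.70, past the £3,175 cap; member pays only £3,175 − £3,130.20 = £44.80. Insurer: £11,515 − £44.80 = £11,470.20.

£11,470.20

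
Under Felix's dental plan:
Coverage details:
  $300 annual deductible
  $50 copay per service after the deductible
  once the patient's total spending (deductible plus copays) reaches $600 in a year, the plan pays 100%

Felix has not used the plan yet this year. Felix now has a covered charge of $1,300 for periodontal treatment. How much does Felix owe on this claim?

$350

Nothing has been paid toward the $300 deductible, so the first $300 of this charge is applied there.
After the $300 deductible portion, $1,300 − $300 = $1,000 is subject to the copay.
Copay on this service: $50.
That puts the patient's cost at $300 + $50 = $350 before any cap.
Cumulative spending $0 + $350 = $350 stays under the $600 maximum.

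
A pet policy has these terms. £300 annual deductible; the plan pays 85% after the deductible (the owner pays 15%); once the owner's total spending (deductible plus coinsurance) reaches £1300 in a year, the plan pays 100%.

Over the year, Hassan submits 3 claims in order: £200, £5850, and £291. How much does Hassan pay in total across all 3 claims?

#1 (£200): fully absorbed by the deductible. Cost to owner: £200. OOP to date £200.
#2 (£5850): £100 to deductible, leaving £5750; coinsurance £5750 × 15% = £862.50. Owner owes £962.50 (running OOP £1162.50).
#3 (£291): deductible already satisfied, so owner's share is 15% × £291 = £43.65. Owner owes £43.65 (running OOP £1206.15).
Summing the owner's payments: £200 + £962.50 + £43.65 = £1206.15.

£1206.15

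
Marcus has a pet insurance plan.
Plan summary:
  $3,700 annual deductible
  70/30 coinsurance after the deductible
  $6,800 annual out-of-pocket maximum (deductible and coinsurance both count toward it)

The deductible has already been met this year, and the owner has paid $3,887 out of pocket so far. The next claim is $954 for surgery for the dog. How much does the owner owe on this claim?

The deductible is already satisfied, so the full bill goes to coinsurance.
30% of $954 = $286.20 falls to the owner.
Year-to-date out-of-pocket becomes $3,887 + $286.20 = $4,173.20, still under the $6,800 maximum, so no cap applies.

$286.20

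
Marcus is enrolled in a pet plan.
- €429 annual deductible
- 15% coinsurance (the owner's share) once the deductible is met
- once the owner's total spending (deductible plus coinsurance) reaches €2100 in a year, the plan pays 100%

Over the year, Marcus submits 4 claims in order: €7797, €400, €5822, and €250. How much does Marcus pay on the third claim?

Bill 1, €7797: €429 to deductible, leaving €7368; coinsurance €7368 × 15% = €1105.20. Owner pays €1534.20; OOP now €1534.20.
Bill 2, €400: 15% coinsurance on €400 = €60. Owner owes €60 (running OOP €1594.20).
Bill 3, €5822: deductible already satisfied, so owner's share is 15% × €5822 = €873.30. OOP would hit €2467.50 > €2100, so the cap limits the owner to €2100 − €1594.20 = €505.80.

€505.80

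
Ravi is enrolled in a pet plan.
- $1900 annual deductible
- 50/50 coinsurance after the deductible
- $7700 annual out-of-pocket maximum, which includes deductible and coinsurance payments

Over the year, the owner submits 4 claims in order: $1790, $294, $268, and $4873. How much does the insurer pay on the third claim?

#1 ($1790): all of it applies to the deductible. Owner owes $1790 (running OOP $1790). Insurer: $1790 − $1790 = $0.
#2 ($294): $110 to deductible, leaving $184; 50% of $184 = $92. Owner owes $202 (running OOP $1992). Plan pays $294 − $202 = $92.
#3 ($268): deductible already satisfied, so owner's share is 50% × $268 = $134. Owner pays $134; OOP now $2126. Plan pays $268 − $134 = $134.

$134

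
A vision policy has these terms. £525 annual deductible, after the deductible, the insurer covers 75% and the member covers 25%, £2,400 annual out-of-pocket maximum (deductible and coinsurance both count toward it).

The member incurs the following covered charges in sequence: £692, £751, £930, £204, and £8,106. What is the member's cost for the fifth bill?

Bill 1, £692: deductible takes £525, £167 remains; coinsurance £167 × 25% = £41.75. Cost to member: £566.75. OOP to date £566.75.
Bill 2, £751: deductible already satisfied, so member's share is 25% × £751 = £187.75. Member owes £187.75 (running OOP £754.50).
Bill 3, £930: 25% coinsurance on £930 = £232.50. Member owes £232.50 (running OOP £987).
Bill 4, £204: 25% coinsurance on £204 = £51. Member owes £51 (running OOP £1,038).
Bill 5, £8,106: deductible already satisfied, so member's share is 25% × £8,106 = £2,026.50. OOP would hit £3,064.50 > £2,400, so the cap limits the member to £2,400 − £1,038 = £1,362.

£1,362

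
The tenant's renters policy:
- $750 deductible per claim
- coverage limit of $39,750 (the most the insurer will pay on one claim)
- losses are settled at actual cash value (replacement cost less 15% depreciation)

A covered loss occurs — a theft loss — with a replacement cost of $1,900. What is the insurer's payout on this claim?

$865

At 15% depreciation, ACV = $1,900 − $285 = $1,615.
Less the $750 deductible: $1,615 − $750 = $865.
$865 ≤ $39,750, so the limit doesn't bind; insurer pays $865.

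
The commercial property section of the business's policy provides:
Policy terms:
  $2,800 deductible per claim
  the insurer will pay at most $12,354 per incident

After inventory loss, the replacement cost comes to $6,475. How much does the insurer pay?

$3,675

After the deductible, $6,475 − $2,800 = $3,675 remains.
That's under the $12,354 cap, so the insurer reimburses the full $3,675.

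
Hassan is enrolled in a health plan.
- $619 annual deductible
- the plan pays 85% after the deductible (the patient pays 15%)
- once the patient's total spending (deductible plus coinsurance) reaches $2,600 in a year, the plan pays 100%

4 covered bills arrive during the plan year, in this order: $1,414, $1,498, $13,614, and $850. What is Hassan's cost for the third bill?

Claim 1 — $1,414: $619 finishes the deductible; $795 goes to coinsurance; coinsurance $795 × 15% = $119.25. Cost to patient: $738.25. OOP to date $738.25.
Claim 2 — $1,498: deductible already satisfied, so patient's share is 15% × $1,498 = $224.70. Cost to patient: $224.70. OOP to date $962.95.
Claim 3 — $13,614: deductible met; 15% of $13,614 = $2,042.10. OOP would hit $3,005.05 > $2,600, so the cap limits the patient to $2,600 − $962.95 = $1,637.05.

$1,637.05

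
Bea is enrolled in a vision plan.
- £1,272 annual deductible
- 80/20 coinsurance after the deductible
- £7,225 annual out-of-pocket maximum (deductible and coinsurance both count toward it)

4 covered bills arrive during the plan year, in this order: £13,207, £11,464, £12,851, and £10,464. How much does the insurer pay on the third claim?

£11,577.80

Claim 1 — £13,207: £1,272 to deductible, leaving £11,935; 20% of £11,935 = £2,387. Member pays £3,659; OOP now £3,659. Plan pays £13,207 − £3,659 = £9,548.
Claim 2 — £11,464: 20% coinsurance on £11,464 = £2,292.80. Member owes £2,292.80 (running OOP £5,951.80). Plan pays £11,464 − £2,292.80 = £9,171.20.
Claim 3 — £12,851: 20% coinsurance on £12,851 = £2,570.20. OOP would hit £8,522 > £7,225, so the cap limits the member to £7,225 − £5,951.80 = £1,273.20. Plan pays £12,851 − £1,273.20 = £11,577.80.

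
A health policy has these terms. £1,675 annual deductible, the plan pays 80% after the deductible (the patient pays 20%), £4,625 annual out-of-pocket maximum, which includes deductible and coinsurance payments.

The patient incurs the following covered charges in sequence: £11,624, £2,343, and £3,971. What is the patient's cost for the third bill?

£491.60

Claim 1 (£11,624): £1,675 finishes the deductible; £9,949 goes to coinsurance; coinsurance £9,949 × 20% = £1,989.80. Patient pays £3,664.80; OOP now £3,664.80.
Claim 2 (£2,343): deductible met; 20% of £2,343 = £468.60. Cost to patient: £468.60. OOP to date £4,133.40.
Claim 3 (£3,971): deductible met; 20% of £3,971 = £794.20. OOP would hit £4,927.60 > £4,625, so the cap limits the patient to £4,625 − £4,133.40 = £491.60.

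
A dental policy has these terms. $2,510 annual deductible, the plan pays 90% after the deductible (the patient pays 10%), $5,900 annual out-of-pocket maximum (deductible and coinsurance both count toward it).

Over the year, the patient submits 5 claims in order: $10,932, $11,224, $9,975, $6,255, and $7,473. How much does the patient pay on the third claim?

$997.50

#1 ($10,932): $2,510 finishes the deductible; $8,422 goes to coinsurance; 10% of $8,422 = $842.20. Patient pays $3,352.20; OOP now $3,352.20.
#2 ($11,224): 10% coinsurance on $11,224 = $1,122.40. Patient pays $1,122.40; OOP now $4,474.60.
#3 ($9,975): 10% coinsurance on $9,975 = $997.50. Cost to patient: $997.50. OOP to date $5,472.10.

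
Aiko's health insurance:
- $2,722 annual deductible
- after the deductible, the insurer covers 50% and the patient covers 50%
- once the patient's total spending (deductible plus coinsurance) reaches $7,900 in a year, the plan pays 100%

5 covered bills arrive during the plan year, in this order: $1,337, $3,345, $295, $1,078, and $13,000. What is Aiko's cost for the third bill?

#1 ($1,337): entire amount goes to the deductible. Patient pays $1,337; OOP now $1,337.
#2 ($3,345): $1,385 finishes the deductible; $1,960 goes to coinsurance; patient's 50% is $980. Patient pays $2,365; OOP now $3,702.
#3 ($295): deductible already satisfied, so patient's share is 50% × $295 = $147.50. Cost to patient: $147.50. OOP to date $3,849.50.

$147.50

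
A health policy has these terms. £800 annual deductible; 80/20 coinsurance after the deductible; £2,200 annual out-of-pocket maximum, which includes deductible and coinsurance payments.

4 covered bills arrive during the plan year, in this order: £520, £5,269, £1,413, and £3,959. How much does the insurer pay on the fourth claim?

Claim 1 — £520: fully absorbed by the deductible. Patient owes £520 (running OOP £520). Plan pays £520 − £520 = £0.
Claim 2 — £5,269: deductible takes £280, £4,989 remains; coinsurance £4,989 × 20% = £997.80. Patient owes £1,277.80 (running OOP £1,797.80). Insurer: £5,269 − £1,277.80 = £3,991.20.
Claim 3 — £1,413: deductible already satisfied, so patient's share is 20% × £1,413 = £282.60. Patient owes £282.60 (running OOP £2,080.40). Plan pays £1,413 − £282.60 = £1,130.40.
Claim 4 — £3,959: 20% coinsurance on £3,959 = £791.80. OOP would hit £2,872.20 > £2,200, so the cap limits the patient to £2,200 − £2,080.40 = £119.60. Insurer: £3,959 − £119.60 = £3,839.40.

£3,839.40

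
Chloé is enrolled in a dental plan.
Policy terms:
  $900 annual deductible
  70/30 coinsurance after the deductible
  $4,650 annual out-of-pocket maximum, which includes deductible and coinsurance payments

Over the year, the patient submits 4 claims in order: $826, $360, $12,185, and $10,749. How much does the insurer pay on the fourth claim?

Claim 1 ($826): entire amount goes to the deductible. Cost to patient: $826. OOP to date $826. Insurer: $826 − $826 = $0.
Claim 2 ($360): $74 to deductible, leaving $286; patient's 30% is $85.80. Cost to patient: $159.80. OOP to date $985.80. Insurer: $360 − $159.80 = $200.20.
Claim 3 ($12,185): 30% coinsurance on $12,185 = $3,655.50. Patient pays $3,655.50; OOP now $4,641.30. Plan pays $12,185 − $3,655.50 = $8,529.50.
Claim 4 ($10,749): deductible already satisfied, so patient's share is 30% × $10,749 = $3,224.70. Adding that to $4,641.30 gives $7,866, past the $4,650 cap; patient pays only $4,650 − $4,641.30 = $8.70. Insurer: $10,749 − $8.70 = $10,740.30.

$10,740.30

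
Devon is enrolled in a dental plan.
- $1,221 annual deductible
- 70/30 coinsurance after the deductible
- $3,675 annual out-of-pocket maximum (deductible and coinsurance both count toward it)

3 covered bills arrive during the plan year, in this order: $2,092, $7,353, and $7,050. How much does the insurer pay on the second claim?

Bill 1, $2,092: deductible takes $1,221, $871 remains; coinsurance $871 × 30% = $261.30. Patient pays $1,482.30; OOP now $1,482.30. Plan pays $2,092 − $1,482.30 = $609.70.
Bill 2, $7,353: 30% coinsurance on $7,353 = $2,205.90. That would push OOP to $3,688.20, over the $3,675 cap, so patient pays $3,675 − $1,482.30 = $2,192.70. Insurer: $7,353 − $2,192.70 = $5,160.30.

$5,160.30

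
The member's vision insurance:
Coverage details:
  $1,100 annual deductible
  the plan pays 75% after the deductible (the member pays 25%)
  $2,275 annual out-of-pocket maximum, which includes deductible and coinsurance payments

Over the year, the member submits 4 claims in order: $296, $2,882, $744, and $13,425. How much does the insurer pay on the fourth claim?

Claim 1 ($296): entire amount goes to the deductible. Member pays $296; OOP now $296. Insurer: $296 − $296 = $0.
Claim 2 ($2,882): deductible takes $804, $2,078 remains; coinsurance $2,078 × 25% = $519.50. Cost to member: $1,323.50. OOP to date $1,619.50. Insurer: $2,882 − $1,323.50 = $1,558.50.
Claim 3 ($744): deductible met; 25% of $744 = $186. Cost to member: $186. OOP to date $1,805.50. Plan pays $744 − $186 = $558.
Claim 4 ($13,425): deductible already satisfied, so member's share is 25% × $13,425 = $3,356.25. That would push OOP to $5,161.75, over the $2,275 cap, so member pays $2,275 − $1,805.50 = $469.50. Plan pays $13,425 − $469.50 = $12,955.50.

$12,955.50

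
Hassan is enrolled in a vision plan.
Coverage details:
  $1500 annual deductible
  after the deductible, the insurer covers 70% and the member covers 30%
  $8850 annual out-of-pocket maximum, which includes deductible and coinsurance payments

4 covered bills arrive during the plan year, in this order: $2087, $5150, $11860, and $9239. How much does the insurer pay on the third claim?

#1 ($2087): deductible takes $1500, $587 remains; 30% of $587 = $176.10. Cost to member: $1676.10. OOP to date $1676.10. Plan pays $2087 − $1676.10 = $410.90.
#2 ($5150): 30% coinsurance on $5150 = $1545. Cost to member: $1545. OOP to date $3221.10. Plan pays $5150 − $1545 = $3605.
#3 ($11860): 30% coinsurance on $11860 = $3558. Cost to member: $3558. OOP to date $6779.10. Insurer: $11860 − $3558 = $8302.

$8302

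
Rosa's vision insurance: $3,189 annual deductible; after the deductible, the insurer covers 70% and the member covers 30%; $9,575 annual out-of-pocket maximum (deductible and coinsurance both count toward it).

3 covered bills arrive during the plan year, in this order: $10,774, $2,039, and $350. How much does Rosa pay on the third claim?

Bill 1, $10,774: $3,189 to deductible, leaving $7,585; coinsurance $7,585 × 30% = $2,275.50. Cost to member: $5,464.50. OOP to date $5,464.50.
Bill 2, $2,039: 30% coinsurance on $2,039 = $611.70. Member owes $611.70 (running OOP $6,076.20).
Bill 3, $350: 30% coinsurance on $350 = $105. Cost to member: $105. OOP to date $6,181.20.

$105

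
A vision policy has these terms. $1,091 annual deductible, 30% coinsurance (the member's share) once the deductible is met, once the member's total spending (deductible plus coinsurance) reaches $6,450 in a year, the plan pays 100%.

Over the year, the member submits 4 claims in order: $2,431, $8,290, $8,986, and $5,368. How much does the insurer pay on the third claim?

Bill 1, $2,431: deductible takes $1,091, $1,340 remains; member's 30% is $402. Member pays $1,493; OOP now $1,493. Insurer: $2,431 − $1,493 = $938.
Bill 2, $8,290: 30% coinsurance on $8,290 = $2,487. Member owes $2,487 (running OOP $3,980). Plan pays $8,290 − $2,487 = $5,803.
Bill 3, $8,986: 30% coinsurance on $8,986 = $2,695.80. OOP would hit $6,675.80 > $6,450, so the cap limits the member to $6,450 − $3,980 = $2,470. Insurer: $8,986 − $2,470 = $6,516.

$6,516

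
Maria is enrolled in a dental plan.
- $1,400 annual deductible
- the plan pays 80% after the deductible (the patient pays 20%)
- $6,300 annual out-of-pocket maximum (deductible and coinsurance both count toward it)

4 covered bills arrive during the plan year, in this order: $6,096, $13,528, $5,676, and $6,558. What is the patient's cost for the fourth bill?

$120

Bill 1, $6,096: deductible takes $1,400, $4,696 remains; coinsurance $4,696 × 20% = $939.20. Patient owes $2,339.20 (running OOP $2,339.20).
Bill 2, $13,528: deductible already satisfied, so patient's share is 20% × $13,528 = $2,705.60. Cost to patient: $2,705.60. OOP to date $5,044.80.
Bill 3, $5,676: deductible met; 20% of $5,676 = $1,135.20. Cost to patient: $1,135.20. OOP to date $6,180.
Bill 4, $6,558: deductible already satisfied, so patient's share is 20% × $6,558 = $1,311.60. Adding that to $6,180 gives $7,491.60, past the $6,300 cap; patient pays only $6,300 − $6,180 = $120.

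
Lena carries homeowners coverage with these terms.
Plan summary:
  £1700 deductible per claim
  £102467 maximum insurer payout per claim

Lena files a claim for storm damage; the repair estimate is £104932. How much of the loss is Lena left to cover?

Less the £1700 deductible: £104932 − £1700 = £103232.
£103232 exceeds the £102467 limit, so the insurer pays the limit: £102467.
The homeowner bears the rest of the original loss: £104932 − £102467 = £2465.

£2465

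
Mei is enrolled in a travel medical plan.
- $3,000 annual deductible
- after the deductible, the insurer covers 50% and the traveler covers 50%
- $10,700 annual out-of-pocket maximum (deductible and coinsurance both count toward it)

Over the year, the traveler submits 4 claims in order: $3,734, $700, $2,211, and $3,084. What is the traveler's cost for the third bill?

$1,105.50

Claim 1 — $3,734: $3,000 to deductible, leaving $734; traveler's 50% is $367. Traveler pays $3,367; OOP now $3,367.
Claim 2 — $700: 50% coinsurance on $700 = $350. Cost to traveler: $350. OOP to date $3,717.
Claim 3 — $2,211: 50% coinsurance on $2,211 = $1,105.50. Traveler owes $1,105.50 (running OOP $4,822.50).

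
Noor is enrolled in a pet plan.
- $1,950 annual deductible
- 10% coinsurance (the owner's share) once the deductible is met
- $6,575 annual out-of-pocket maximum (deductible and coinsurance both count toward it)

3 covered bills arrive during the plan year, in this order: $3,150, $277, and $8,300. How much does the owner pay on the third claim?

$830

Claim 1 ($3,150): $1,950 to deductible, leaving $1,200; coinsurance $1,200 × 10% = $120. Owner owes $2,070 (running OOP $2,070).
Claim 2 ($277): 10% coinsurance on $277 = $27.70. Owner pays $27.70; OOP now $2,097.70.
Claim 3 ($8,300): 10% coinsurance on $8,300 = $830. Owner pays $830; OOP now $2,927.70.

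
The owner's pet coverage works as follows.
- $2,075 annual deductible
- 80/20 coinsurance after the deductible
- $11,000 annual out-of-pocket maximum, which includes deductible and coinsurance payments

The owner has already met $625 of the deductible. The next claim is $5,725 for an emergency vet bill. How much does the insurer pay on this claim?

$625 of the $2,075 deductible is already met, leaving $1,450.
After the $1,450 deductible portion, $5,725 − $1,450 = $4,275 is subject to coinsurance.
20% of $4,275 = $855 falls to the owner.
Owner responsibility before any cap: $1,450 + $855 = $2,305.
Total out-of-pocket so far would be $625 + $2,305 = $2,930, below the $11,000 cap — no reduction.
Insurer pays the balance: $5,725 − $2,305 = $3,420.

$3,420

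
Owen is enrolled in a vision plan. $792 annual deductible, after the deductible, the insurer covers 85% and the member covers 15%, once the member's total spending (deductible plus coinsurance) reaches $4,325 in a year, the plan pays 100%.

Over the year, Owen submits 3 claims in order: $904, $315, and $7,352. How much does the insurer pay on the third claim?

$6,249.20

Claim 1 — $904: deductible takes $792, $112 remains; coinsurance $112 × 15% = $16.80. Cost to member: $808.80. OOP to date $808.80. Plan pays $904 − $808.80 = $95.20.
Claim 2 — $315: deductible already satisfied, so member's share is 15% × $315 = $47.25. Member owes $47.25 (running OOP $856.05). Plan pays $315 − $47.25 = $267.75.
Claim 3 — $7,352: 15% coinsurance on $7,352 = $1,102.80. Member owes $1,102.80 (running OOP $1,958.85). Plan pays $7,352 − $1,102.80 = $6,249.20.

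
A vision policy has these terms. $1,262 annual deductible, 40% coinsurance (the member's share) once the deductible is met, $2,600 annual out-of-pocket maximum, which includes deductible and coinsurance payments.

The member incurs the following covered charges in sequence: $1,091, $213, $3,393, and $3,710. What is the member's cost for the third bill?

$1,321.20

Claim 1 — $1,091: all of it applies to the deductible. Member pays $1,091; OOP now $1,091.
Claim 2 — $213: $171 finishes the deductible; $42 goes to coinsurance; member's 40% is $16.80. Member pays $187.80; OOP now $1,278.80.
Claim 3 — $3,393: 40% coinsurance on $3,393 = $1,357.20. Adding that to $1,278.80 gives $2,636, past the $2,600 cap; member pays only $2,600 − $1,278.80 = $1,321.20.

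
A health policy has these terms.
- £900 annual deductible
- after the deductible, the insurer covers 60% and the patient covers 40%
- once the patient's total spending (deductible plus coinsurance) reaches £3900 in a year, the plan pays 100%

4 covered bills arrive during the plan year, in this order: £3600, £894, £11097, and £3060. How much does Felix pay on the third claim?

£1562.40

Claim 1 (£3600): £900 finishes the deductible; £2700 goes to coinsurance; 40% of £2700 = £1080. Cost to patient: £1980. OOP to date £1980.
Claim 2 (£894): deductible met; 40% of £894 = £357.60. Patient owes £357.60 (running OOP £2337.60).
Claim 3 (£11097): deductible met; 40% of £11097 = £4438.80. OOP would hit £6776.40 > £3900, so the cap limits the patient to £3900 − £2337.60 = £1562.40.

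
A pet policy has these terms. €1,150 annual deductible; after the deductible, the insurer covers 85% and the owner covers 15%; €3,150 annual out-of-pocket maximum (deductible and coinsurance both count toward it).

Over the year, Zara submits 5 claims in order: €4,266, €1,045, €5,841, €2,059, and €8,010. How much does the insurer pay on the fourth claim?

€1,750.15

Claim 1 (€4,266): deductible takes €1,150, €3,116 remains; coinsurance €3,116 × 15% = €467.40. Cost to owner: €1,617.40. OOP to date €1,617.40. Insurer: €4,266 − €1,617.40 = €2,648.60.
Claim 2 (€1,045): deductible met; 15% of €1,045 = €156.75. Owner owes €156.75 (running OOP €1,774.15). Plan pays €1,045 − €156.75 = €888.25.
Claim 3 (€5,841): deductible already satisfied, so owner's share is 15% × €5,841 = €876.15. Owner pays €876.15; OOP now €2,650.30. Insurer: €5,841 − €876.15 = €4,964.85.
Claim 4 (€2,059): deductible already satisfied, so owner's share is 15% × €2,059 = €308.85. Owner owes €308.85 (running OOP €2,959.15). Insurer: €2,059 − €308.85 = €1,750.15.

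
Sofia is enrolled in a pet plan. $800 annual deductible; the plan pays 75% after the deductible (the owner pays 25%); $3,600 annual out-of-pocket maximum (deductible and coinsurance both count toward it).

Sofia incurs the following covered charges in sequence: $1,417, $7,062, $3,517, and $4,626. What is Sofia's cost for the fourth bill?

$1

#1 ($1,417): $800 to deductible, leaving $617; coinsurance $617 × 25% = $154.25. Owner pays $954.25; OOP now $954.25.
#2 ($7,062): deductible met; 25% of $7,062 = $1,765.50. Cost to owner: $1,765.50. OOP to date $2,719.75.
#3 ($3,517): deductible met; 25% of $3,517 = $879.25. Cost to owner: $879.25. OOP to date $3,599.
#4 ($4,626): deductible already satisfied, so owner's share is 25% × $4,626 = $1,156.50. Adding that to $3,599 gives $4,755.50, past the $3,600 cap; owner pays only $3,600 − $3,599 = $1.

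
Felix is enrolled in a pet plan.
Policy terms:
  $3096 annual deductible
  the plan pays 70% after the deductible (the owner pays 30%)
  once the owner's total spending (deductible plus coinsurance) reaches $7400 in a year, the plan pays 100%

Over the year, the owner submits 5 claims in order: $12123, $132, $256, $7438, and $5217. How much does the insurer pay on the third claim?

$179.20

Claim 1 ($12123): $3096 finishes the deductible; $9027 goes to coinsurance; 30% of $9027 = $2708.10. Owner pays $5804.10; OOP now $5804.10. Insurer: $12123 − $5804.10 = $6318.90.
Claim 2 ($132): deductible already satisfied, so owner's share is 30% × $132 = $39.60. Owner owes $39.60 (running OOP $5843.70). Insurer: $132 − $39.60 = $92.40.
Claim 3 ($256): 30% coinsurance on $256 = $76.80. Cost to owner: $76.80. OOP to date $5920.50. Insurer: $256 − $76.80 = $179.20.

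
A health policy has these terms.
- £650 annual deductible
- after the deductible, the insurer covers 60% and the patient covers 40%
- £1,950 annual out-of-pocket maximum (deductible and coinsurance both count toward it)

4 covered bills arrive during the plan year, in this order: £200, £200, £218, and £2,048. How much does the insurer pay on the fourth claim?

£1,209.60

Claim 1 — £200: all of it applies to the deductible. Patient pays £200; OOP now £200. Plan pays £200 − £200 = £0.
Claim 2 — £200: fully absorbed by the deductible. Patient owes £200 (running OOP £400). Plan pays £200 − £200 = £0.
Claim 3 — £218: fully absorbed by the deductible. Patient pays £218; OOP now £618. Insurer: £218 − £218 = £0.
Claim 4 — £2,048: £32 to deductible, leaving £2,016; coinsurance £2,016 × 40% = £806.40. Cost to patient: £838.40. OOP to date £1,456.40. Plan pays £2,048 − £838.40 = £1,209.60.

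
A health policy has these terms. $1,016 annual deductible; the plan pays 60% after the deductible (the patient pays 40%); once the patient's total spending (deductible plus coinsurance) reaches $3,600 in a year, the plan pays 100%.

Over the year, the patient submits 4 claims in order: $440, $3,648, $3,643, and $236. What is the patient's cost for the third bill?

$1,355.20

Claim 1 ($440): entire amount goes to the deductible. Patient owes $440 (running OOP $440).
Claim 2 ($3,648): deductible takes $576, $3,072 remains; coinsurance $3,072 × 40% = $1,228.80. Patient owes $1,804.80 (running OOP $2,244.80).
Claim 3 ($3,643): deductible met; 40% of $3,643 = $1,457.20. OOP would hit $3,702 > $3,600, so the cap limits the patient to $3,600 − $2,244.80 = $1,355.20.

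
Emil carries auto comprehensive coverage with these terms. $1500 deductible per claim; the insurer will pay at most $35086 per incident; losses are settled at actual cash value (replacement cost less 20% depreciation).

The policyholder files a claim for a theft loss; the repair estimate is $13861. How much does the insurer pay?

At 20% depreciation, ACV = $13861 − $2772.20 = $11088.80.
Subtract the deductible: $11088.80 − $1500 = $9588.80.
$9588.80 is within the $35086 limit, so the insurer pays $9588.80.

$9588.80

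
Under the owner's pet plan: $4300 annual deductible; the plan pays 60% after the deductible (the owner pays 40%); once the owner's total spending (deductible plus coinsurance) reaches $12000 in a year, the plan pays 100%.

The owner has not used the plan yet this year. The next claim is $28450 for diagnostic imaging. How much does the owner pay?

$12000

The full $4300 deductible is still open; $4300 of this bill applies to it.
After the $4300 deductible portion, $28450 − $4300 = $24150 is subject to coinsurance.
40% of $24150 = $9660 falls to the owner.
Owner responsibility before any cap: $4300 + $9660 = $13960.
Year-to-date out-of-pocket would reach $0 + $13960 = $13960, above the $12000 maximum, so the owner pays only $12000 − $0 = $12000.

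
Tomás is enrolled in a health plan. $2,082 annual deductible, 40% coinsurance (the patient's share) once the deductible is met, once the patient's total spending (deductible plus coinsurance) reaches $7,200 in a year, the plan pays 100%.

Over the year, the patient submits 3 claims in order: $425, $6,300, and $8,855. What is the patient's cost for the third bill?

$3,260.80

#1 ($425): entire amount goes to the deductible. Cost to patient: $425. OOP to date $425.
#2 ($6,300): $1,657 to deductible, leaving $4,643; coinsurance $4,643 × 40% = $1,857.20. Cost to patient: $3,514.20. OOP to date $3,939.20.
#3 ($8,855): deductible met; 40% of $8,855 = $3,542. That would push OOP to $7,481.20, over the $7,200 cap, so patient pays $7,200 − $3,939.20 = $3,260.80.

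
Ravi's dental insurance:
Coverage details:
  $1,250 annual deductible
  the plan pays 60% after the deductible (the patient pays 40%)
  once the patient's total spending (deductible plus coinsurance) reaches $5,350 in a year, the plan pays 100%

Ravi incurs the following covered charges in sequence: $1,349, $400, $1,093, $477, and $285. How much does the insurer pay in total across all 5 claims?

$1,412.40

Claim 1 ($1,349): $1,250 to deductible, leaving $99; 40% of $99 = $39.60. Patient owes $1,289.60 (running OOP $1,289.60). Insurer: $1,349 − $1,289.60 = $59.40.
Claim 2 ($400): deductible met; 40% of $400 = $160. Cost to patient: $160. OOP to date $1,449.60. Plan pays $400 − $160 = $240.
Claim 3 ($1,093): deductible already satisfied, so patient's share is 40% × $1,093 = $437.20. Cost to patient: $437.20. OOP to date $1,886.80. Plan pays $1,093 − $437.20 = $655.80.
Claim 4 ($477): 40% coinsurance on $477 = $190.80. Patient owes $190.80 (running OOP $2,077.60). Plan pays $477 − $190.80 = $286.20.
Claim 5 ($285): deductible met; 40% of $285 = $114. Patient owes $114 (running OOP $2,191.60). Plan pays $285 − $114 = $171.
Insurer total = bills − patient's total = $3,604 − $2,191.60 = $1,412.40.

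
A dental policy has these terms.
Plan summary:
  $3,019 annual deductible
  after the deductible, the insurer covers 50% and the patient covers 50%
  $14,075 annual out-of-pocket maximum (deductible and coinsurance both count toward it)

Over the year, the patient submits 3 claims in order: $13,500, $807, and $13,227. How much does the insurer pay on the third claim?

Bill 1, $13,500: deductible takes $3,019, $10,481 remains; 50% of $10,481 = $5,240.50. Patient owes $8,259.50 (running OOP $8,259.50). Insurer: $13,500 − $8,259.50 = $5,240.50.
Bill 2, $807: 50% coinsurance on $807 = $403.50. Cost to patient: $403.50. OOP to date $8,663. Plan pays $807 − $403.50 = $403.50.
Bill 3, $13,227: deductible met; 50% of $13,227 = $6,613.50. OOP would hit $15,276.50 > $14,075, so the cap limits the patient to $14,075 − $8,663 = $5,412. Insurer: $13,227 − $5,412 = $7,815.

$7,815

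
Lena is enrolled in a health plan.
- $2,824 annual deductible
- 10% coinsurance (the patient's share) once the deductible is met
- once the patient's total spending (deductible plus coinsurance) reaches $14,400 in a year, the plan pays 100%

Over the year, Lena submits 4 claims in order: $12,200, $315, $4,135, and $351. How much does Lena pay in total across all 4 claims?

$4,241.70

Claim 1 ($12,200): deductible takes $2,824, $9,376 remains; coinsurance $9,376 × 10% = $937.60. Patient owes $3,761.60 (running OOP $3,761.60).
Claim 2 ($315): deductible already satisfied, so patient's share is 10% × $315 = $31.50. Patient pays $31.50; OOP now $3,793.10.
Claim 3 ($4,135): deductible already satisfied, so patient's share is 10% × $4,135 = $413.50. Patient pays $413.50; OOP now $4,206.60.
Claim 4 ($351): 10% coinsurance on $351 = $35.10. Patient owes $35.10 (running OOP $4,241.70).
Summing the patient's payments: $3,761.60 + $31.50 + $413.50 + $35.10 = $4,241.70.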